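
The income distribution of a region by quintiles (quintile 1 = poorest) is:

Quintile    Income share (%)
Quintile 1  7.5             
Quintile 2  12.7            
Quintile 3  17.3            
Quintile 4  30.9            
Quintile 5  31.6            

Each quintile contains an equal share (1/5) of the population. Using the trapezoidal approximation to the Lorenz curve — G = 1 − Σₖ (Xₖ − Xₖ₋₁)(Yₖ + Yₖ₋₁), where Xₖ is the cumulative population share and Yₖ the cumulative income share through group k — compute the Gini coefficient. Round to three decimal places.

Cumulative income shares Yₖ: 0.0750, 0.2020, 0.3750, 0.6840, 1.0000
Σ (Xₖ−Xₖ₋₁)(Yₖ+Yₖ₋₁) = (1/5)(0.0750+0.0000) + (1/5)(0.2020+0.0750) + (1/5)(0.3750+0.2020) + (1/5)(0.6840+0.3750) + (1/5)(1.0000+0.6840)
  = 0.0150 + 0.0554 + 0.1154 + 0.2118 + 0.3368 = 0.7344
G = 1 − 0.7344 = 0.2656

0.266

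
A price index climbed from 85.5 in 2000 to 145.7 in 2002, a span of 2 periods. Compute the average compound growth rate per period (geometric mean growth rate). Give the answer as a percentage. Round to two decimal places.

30.54%

Growth factor = (145.7/85.5)^(1/2) = (1.704094)^(1/2) = 1.305409
Growth rate = 1.305409 − 1 = 0.305409 = 30.5409%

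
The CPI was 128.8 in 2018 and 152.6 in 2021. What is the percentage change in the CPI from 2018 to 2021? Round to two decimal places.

Change = (152.6 − 128.8) / 128.8 × 100
       = 23.8 / 128.8 × 100 = 18.4783%

18.48%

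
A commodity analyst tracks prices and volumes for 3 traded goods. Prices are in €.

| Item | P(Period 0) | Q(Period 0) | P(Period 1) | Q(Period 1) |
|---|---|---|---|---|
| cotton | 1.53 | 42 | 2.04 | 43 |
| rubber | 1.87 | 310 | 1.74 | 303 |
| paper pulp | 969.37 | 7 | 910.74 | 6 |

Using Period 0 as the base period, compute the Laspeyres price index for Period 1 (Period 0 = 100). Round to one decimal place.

94.2

Laspeyres price index uses base-period quantities as weights.
ΣP(Period 1)·Q(Period 0) = 2.04×42 + 1.74×310 + 910.74×7 = 85.68 + 539.4 + 6375.18 = 7000.26
ΣP(Period 0)·Q(Period 0) = 1.53×42 + 1.87×310 + 969.37×7 = 64.26 + 579.7 + 6785.59 = 7429.55
Index = 7000.26 / 7429.55 × 100 = 94.2219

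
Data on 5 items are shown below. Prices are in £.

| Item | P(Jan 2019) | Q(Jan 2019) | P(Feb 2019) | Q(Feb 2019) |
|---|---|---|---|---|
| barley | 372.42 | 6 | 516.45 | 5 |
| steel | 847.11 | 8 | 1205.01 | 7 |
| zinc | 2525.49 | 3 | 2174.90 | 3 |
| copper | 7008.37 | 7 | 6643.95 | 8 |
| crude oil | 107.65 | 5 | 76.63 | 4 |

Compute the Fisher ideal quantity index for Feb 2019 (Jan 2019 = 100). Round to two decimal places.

107.95

Laspeyres component (base-period weights):
ΣP(Jan 2019)Q(Feb 2019) = 372.42×5 + 847.11×7 + 2525.49×3 + 7008.37×8 + 107.65×4 = 1862.1 + 5929.77 + 7576.47 + 56066.96 + 430.6 = 71865.9
ΣP(Jan 2019)Q(Jan 2019) = 372.42×6 + 847.11×8 + 2525.49×3 + 7008.37×7 + 107.65×5 = 2234.52 + 6776.88 + 7576.47 + 49058.59 + 538.25 = 66184.71
L = 71865.9 / 66184.71 × 100 = 108.5838
Paasche component (current-period weights):
ΣP(Feb 2019)Q(Feb 2019) = 516.45×5 + 1205.01×7 + 2174.90×3 + 6643.95×8 + 76.63×4 = 2582.25 + 8435.07 + 6524.7 + 53151.6 + 306.52 = 71000.14
ΣP(Feb 2019)Q(Jan 2019) = 516.45×6 + 1205.01×8 + 2174.90×3 + 6643.95×7 + 76.63×5 = 3098.7 + 9640.08 + 6524.7 + 46507.65 + 383.15 = 66154.28
P = 71000.14 / 66154.28 × 100 = 107.3251
Fisher = √(L × P) = √(108.5838 × 107.3251) = 107.9526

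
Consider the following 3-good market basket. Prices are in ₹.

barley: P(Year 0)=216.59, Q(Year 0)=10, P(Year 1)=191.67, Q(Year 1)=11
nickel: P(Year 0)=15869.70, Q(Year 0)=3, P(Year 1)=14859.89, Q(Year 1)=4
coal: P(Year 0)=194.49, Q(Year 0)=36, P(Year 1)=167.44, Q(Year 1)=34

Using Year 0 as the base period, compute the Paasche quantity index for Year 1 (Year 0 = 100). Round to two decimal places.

Paasche quantity index uses current-period prices as weights.
ΣP(Year 1)·Q(Year 1) = 191.67×11 + 14859.89×4 + 167.44×34 = 2108.37 + 59439.56 + 5692.96 = 67240.89
ΣP(Year 1)·Q(Year 0) = 191.67×10 + 14859.89×3 + 167.44×36 = 1916.7 + 44579.67 + 6027.84 = 52524.21
Index = 67240.89 / 52524.21 × 100 = 128.0189

128.02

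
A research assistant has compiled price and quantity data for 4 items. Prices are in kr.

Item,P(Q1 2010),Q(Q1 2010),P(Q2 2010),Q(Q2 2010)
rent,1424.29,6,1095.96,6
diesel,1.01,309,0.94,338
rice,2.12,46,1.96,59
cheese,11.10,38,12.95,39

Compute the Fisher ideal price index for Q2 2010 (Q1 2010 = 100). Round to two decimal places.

Laspeyres component (base-period weights):
ΣP(Q2 2010)Q(Q1 2010) = 1095.96×6 + 0.94×309 + 1.96×46 + 12.95×38 = 6575.76 + 290.46 + 90.16 + 492.1 = 7448.48
ΣP(Q1 2010)Q(Q1 2010) = 1424.29×6 + 1.01×309 + 2.12×46 + 11.10×38 = 8545.74 + 312.09 + 97.52 + 421.8 = 9377.15
L = 7448.48 / 9377.15 × 100 = 79.4322
Paasche component (current-period weights):
ΣP(Q2 2010)Q(Q2 2010) = 1095.96×6 + 0.94×338 + 1.96×59 + 12.95×39 = 6575.76 + 317.72 + 115.64 + 505.05 = 7514.17
ΣP(Q1 2010)Q(Q2 2010) = 1424.29×6 + 1.01×338 + 2.12×59 + 11.10×39 = 8545.74 + 341.38 + 125.08 + 432.9 = 9445.1
P = 7514.17 / 9445.1 × 100 = 79.5563
Fisher = √(L × P) = √(79.4322 × 79.5563) = 79.4942

79.49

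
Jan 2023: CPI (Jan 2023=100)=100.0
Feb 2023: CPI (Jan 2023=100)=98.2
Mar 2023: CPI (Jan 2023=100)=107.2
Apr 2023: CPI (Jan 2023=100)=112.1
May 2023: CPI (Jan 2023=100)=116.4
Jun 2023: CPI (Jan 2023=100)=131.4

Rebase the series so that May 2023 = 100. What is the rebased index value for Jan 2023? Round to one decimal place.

Rebased(Jan 2023) = 100.0 / 116.4 × 100 = 85.9107

85.9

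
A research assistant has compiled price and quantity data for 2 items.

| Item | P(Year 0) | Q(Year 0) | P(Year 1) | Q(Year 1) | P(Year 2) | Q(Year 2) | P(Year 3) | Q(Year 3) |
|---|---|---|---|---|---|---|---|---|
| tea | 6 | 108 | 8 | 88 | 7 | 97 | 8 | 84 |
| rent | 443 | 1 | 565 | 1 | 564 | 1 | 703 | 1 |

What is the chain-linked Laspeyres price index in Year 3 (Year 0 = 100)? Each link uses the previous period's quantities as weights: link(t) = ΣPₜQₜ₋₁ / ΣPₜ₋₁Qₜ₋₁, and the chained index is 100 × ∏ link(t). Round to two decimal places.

Link Year 0→Year 1:
ΣP(Year 1)Q(Year 0) = 8×108 + 565×1 = 864 + 565 = 1429
ΣP(Year 0)Q(Year 0) = 6×108 + 443×1 = 648 + 443 = 1091
link = 1429/1091 = 1.309808
Link Year 1→Year 2:
ΣP(Year 2)Q(Year 1) = 7×88 + 564×1 = 616 + 564 = 1180
ΣP(Year 1)Q(Year 1) = 8×88 + 565×1 = 704 + 565 = 1269
link = 1180/1269 = 0.929866
Link Year 2→Year 3:
ΣP(Year 3)Q(Year 2) = 8×97 + 703×1 = 776 + 703 = 1479
ΣP(Year 2)Q(Year 2) = 7×97 + 564×1 = 679 + 564 = 1243
link = 1479/1243 = 1.189863
Chained index = 100 × 1.309808 × 0.929866 × 1.189863 = 144.9189

144.92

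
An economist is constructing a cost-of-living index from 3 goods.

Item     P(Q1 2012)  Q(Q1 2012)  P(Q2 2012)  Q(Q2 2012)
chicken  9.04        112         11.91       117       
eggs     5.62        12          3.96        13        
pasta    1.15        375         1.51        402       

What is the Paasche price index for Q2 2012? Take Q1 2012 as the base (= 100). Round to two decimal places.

128.81

Paasche price index uses current-period quantities as weights.
ΣP(Q2 2012)·Q(Q2 2012) = 11.91×117 + 3.96×13 + 1.51×402 = 1393.47 + 51.48 + 607.02 = 2051.97
ΣP(Q1 2012)·Q(Q2 2012) = 9.04×117 + 5.62×13 + 1.15×402 = 1057.68 + 73.06 + 462.3 = 1593.04
Index = 2051.97 / 1593.04 × 100 = 128.8084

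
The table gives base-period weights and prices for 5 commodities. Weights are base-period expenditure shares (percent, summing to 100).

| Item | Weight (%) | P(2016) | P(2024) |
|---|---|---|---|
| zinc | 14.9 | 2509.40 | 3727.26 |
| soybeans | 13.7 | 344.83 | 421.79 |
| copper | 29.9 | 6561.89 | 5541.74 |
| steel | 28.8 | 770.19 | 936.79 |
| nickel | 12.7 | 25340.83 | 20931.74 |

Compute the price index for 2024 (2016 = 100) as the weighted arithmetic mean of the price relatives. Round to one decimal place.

zinc: 14.9 × (3727.26/2509.40) = 14.9 × 1.485319 = 22.1313
soybeans: 13.7 × (421.79/344.83) = 13.7 × 1.223182 = 16.7576
copper: 29.9 × (5541.74/6561.89) = 29.9 × 0.844534 = 25.2516
steel: 28.8 × (936.79/770.19) = 28.8 × 1.216310 = 35.0297
nickel: 12.7 × (20931.74/25340.83) = 12.7 × 0.826008 = 10.4903
Index = Σ wᵢ·(p₁ᵢ/p₀ᵢ) = 22.1313 + 16.7576 + 25.2516 + 35.0297 + 10.4903 = 109.6605

109.7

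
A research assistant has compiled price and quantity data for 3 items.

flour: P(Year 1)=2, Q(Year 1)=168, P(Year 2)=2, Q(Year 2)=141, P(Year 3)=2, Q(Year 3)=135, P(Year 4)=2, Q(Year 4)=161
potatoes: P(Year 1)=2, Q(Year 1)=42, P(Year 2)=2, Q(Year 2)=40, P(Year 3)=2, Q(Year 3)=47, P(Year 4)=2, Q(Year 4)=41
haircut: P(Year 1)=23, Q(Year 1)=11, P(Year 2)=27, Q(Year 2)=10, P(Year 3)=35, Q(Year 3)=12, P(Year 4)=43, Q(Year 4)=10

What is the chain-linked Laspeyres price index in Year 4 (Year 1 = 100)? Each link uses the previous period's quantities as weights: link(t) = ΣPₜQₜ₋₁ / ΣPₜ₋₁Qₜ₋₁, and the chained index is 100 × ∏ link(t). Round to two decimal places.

134.72

Link Year 1→Year 2:
ΣP(Year 2)Q(Year 1) = 2×168 + 2×42 + 27×11 = 336 + 84 + 297 = 717
ΣP(Year 1)Q(Year 1) = 2×168 + 2×42 + 23×11 = 336 + 84 + 253 = 673
link = 717/673 = 1.065379
Link Year 2→Year 3:
ΣP(Year 3)Q(Year 2) = 2×141 + 2×40 + 35×10 = 282 + 80 + 350 = 712
ΣP(Year 2)Q(Year 2) = 2×141 + 2×40 + 27×10 = 282 + 80 + 270 = 632
link = 712/632 = 1.126582
Link Year 3→Year 4:
ΣP(Year 4)Q(Year 3) = 2×135 + 2×47 + 43×12 = 270 + 94 + 516 = 880
ΣP(Year 3)Q(Year 3) = 2×135 + 2×47 + 35×12 = 270 + 94 + 420 = 784
link = 880/784 = 1.122449
Chained index = 100 × 1.065379 × 1.126582 × 1.122449 = 134.7205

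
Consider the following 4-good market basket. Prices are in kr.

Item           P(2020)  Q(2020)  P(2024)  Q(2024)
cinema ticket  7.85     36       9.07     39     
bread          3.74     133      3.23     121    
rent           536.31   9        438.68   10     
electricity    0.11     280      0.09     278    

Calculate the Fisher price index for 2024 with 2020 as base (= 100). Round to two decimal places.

83.85

Laspeyres component (base-period weights):
ΣP(2024)Q(2020) = 9.07×36 + 3.23×133 + 438.68×9 + 0.09×280 = 326.52 + 429.59 + 3948.12 + 25.2 = 4729.43
ΣP(2020)Q(2020) = 7.85×36 + 3.74×133 + 536.31×9 + 0.11×280 = 282.6 + 497.42 + 4826.79 + 30.8 = 5637.61
L = 4729.43 / 5637.61 × 100 = 83.8907
Paasche component (current-period weights):
ΣP(2024)Q(2024) = 9.07×39 + 3.23×121 + 438.68×10 + 0.09×278 = 353.73 + 390.83 + 4386.8 + 25.02 = 5156.38
ΣP(2020)Q(2024) = 7.85×39 + 3.74×121 + 536.31×10 + 0.11×278 = 306.15 + 452.54 + 5363.1 + 30.58 = 6152.37
P = 5156.38 / 6152.37 × 100 = 83.8113
Fisher = √(L × P) = √(83.8907 × 83.8113) = 83.8510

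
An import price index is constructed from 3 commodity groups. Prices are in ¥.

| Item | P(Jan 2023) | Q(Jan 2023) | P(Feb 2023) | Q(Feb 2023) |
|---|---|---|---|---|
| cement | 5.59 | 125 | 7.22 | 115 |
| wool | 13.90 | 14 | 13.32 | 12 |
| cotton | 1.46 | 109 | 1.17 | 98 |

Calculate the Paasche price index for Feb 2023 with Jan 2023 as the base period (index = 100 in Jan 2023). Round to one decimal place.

Paasche price index uses current-period quantities as weights.
ΣP(Feb 2023)·Q(Feb 2023) = 7.22×115 + 13.32×12 + 1.17×98 = 830.3 + 159.84 + 114.66 = 1104.8
ΣP(Jan 2023)·Q(Feb 2023) = 5.59×115 + 13.90×12 + 1.46×98 = 642.85 + 166.8 + 143.08 = 952.73
Index = 1104.8 / 952.73 × 100 = 115.9615

116.0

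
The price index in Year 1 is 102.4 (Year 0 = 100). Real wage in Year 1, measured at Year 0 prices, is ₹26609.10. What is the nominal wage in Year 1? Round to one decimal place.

27247.7

Nominal = Real × (Index/100) = 26609.10 × (102.4/100)
        = 26609.10 × 1.024 = 27247.7184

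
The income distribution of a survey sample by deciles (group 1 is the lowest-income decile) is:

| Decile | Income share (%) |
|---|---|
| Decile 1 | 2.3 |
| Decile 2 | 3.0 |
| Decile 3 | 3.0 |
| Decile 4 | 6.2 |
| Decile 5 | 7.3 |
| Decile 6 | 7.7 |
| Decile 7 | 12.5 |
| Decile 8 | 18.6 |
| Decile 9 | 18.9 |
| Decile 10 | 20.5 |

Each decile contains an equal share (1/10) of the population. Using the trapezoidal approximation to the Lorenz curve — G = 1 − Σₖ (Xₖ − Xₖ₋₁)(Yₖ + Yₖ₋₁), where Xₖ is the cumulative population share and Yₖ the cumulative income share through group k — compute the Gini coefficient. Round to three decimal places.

Cumulative income shares Yₖ: 0.0230, 0.0530, 0.0830, 0.1450, 0.2180, 0.2950, 0.4200, 0.6060, 0.7950, 1.0000
Σ (Xₖ−Xₖ₋₁)(Yₖ+Yₖ₋₁) = (1/10)(0.0230+0.0000) + (1/10)(0.0530+0.0230) + (1/10)(0.0830+0.0530) + (1/10)(0.1450+0.0830) + (1/10)(0.2180+0.1450) + (1/10)(0.2950+0.2180) + (1/10)(0.4200+0.2950) + (1/10)(0.6060+0.4200) + (1/10)(0.7950+0.6060) + (1/10)(1.0000+0.7950)
  = 0.0023 + 0.0076 + 0.0136 + 0.0228 + 0.0363 + 0.0513 + 0.0715 + 0.1026 + 0.1401 + 0.1795 = 0.6276
G = 1 − 0.6276 = 0.3724

0.372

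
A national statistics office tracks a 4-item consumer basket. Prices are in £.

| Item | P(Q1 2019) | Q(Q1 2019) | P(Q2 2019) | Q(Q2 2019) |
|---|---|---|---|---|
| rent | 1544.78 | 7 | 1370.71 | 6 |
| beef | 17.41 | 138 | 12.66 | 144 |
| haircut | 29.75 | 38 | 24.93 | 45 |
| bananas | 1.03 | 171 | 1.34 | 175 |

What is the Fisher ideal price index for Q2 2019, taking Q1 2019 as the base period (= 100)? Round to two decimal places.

85.99

Laspeyres component (base-period weights):
ΣP(Q2 2019)Q(Q1 2019) = 1370.71×7 + 12.66×138 + 24.93×38 + 1.34×171 = 9594.97 + 1747.08 + 947.34 + 229.14 = 12518.53
ΣP(Q1 2019)Q(Q1 2019) = 1544.78×7 + 17.41×138 + 29.75×38 + 1.03×171 = 10813.46 + 2402.58 + 1130.5 + 176.13 = 14522.67
L = 12518.53 / 14522.67 × 100 = 86.1999
Paasche component (current-period weights):
ΣP(Q2 2019)Q(Q2 2019) = 1370.71×6 + 12.66×144 + 24.93×45 + 1.34×175 = 8224.26 + 1823.04 + 1121.85 + 234.5 = 11403.65
ΣP(Q1 2019)Q(Q2 2019) = 1544.78×6 + 17.41×144 + 29.75×45 + 1.03×175 = 9268.68 + 2507.04 + 1338.75 + 180.25 = 13294.72
P = 11403.65 / 13294.72 × 100 = 85.7758
Fisher = √(L × P) = √(86.1999 × 85.7758) = 85.9876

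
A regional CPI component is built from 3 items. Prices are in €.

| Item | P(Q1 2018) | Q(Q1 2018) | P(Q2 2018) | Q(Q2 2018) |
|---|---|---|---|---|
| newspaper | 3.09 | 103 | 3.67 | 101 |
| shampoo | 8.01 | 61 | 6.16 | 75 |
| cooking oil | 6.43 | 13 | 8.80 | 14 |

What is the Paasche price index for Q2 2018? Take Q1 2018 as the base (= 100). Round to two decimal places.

95.31

Paasche price index uses current-period quantities as weights.
ΣP(Q2 2018)·Q(Q2 2018) = 3.67×101 + 6.16×75 + 8.80×14 = 370.67 + 462 + 123.2 = 955.87
ΣP(Q1 2018)·Q(Q2 2018) = 3.09×101 + 8.01×75 + 6.43×14 = 312.09 + 600.75 + 90.02 = 1002.86
Index = 955.87 / 1002.86 × 100 = 95.3144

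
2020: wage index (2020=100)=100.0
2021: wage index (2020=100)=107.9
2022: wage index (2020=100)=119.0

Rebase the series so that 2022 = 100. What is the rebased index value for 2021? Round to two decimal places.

90.67

Rebased(2021) = 107.9 / 119.0 × 100 = 90.6723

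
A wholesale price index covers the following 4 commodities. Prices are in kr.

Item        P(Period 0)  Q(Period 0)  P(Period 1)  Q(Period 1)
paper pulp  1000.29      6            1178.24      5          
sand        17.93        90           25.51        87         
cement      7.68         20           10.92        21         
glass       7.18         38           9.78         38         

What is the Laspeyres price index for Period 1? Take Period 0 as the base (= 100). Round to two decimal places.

Laspeyres price index uses base-period quantities as weights.
ΣP(Period 1)·Q(Period 0) = 1178.24×6 + 25.51×90 + 10.92×20 + 9.78×38 = 7069.44 + 2295.9 + 218.4 + 371.64 = 9955.38
ΣP(Period 0)·Q(Period 0) = 1000.29×6 + 17.93×90 + 7.68×20 + 7.18×38 = 6001.74 + 1613.7 + 153.6 + 272.84 = 8041.88
Index = 9955.38 / 8041.88 × 100 = 123.7942

123.79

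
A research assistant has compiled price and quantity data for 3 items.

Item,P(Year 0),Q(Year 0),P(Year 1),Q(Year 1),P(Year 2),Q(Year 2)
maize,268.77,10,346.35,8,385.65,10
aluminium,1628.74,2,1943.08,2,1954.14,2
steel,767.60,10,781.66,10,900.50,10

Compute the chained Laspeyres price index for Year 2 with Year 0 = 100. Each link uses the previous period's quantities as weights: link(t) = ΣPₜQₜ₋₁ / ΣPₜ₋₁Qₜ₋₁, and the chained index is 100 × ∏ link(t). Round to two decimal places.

Link Year 0→Year 1:
ΣP(Year 1)Q(Year 0) = 346.35×10 + 1943.08×2 + 781.66×10 = 3463.5 + 3886.16 + 7816.6 = 15166.26
ΣP(Year 0)Q(Year 0) = 268.77×10 + 1628.74×2 + 767.60×10 = 2687.7 + 3257.48 + 7676 = 13621.18
link = 15166.26/13621.18 = 1.113432
Link Year 1→Year 2:
ΣP(Year 2)Q(Year 1) = 385.65×8 + 1954.14×2 + 900.50×10 = 3085.2 + 3908.28 + 9005 = 15998.48
ΣP(Year 1)Q(Year 1) = 346.35×8 + 1943.08×2 + 781.66×10 = 2770.8 + 3886.16 + 7816.6 = 14473.56
link = 15998.48/14473.56 = 1.105359
Chained index = 100 × 1.113432 × 1.105359 = 123.0742

123.07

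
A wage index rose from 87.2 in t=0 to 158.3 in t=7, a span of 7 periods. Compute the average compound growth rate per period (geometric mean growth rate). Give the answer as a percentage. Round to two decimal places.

Growth factor = (158.3/87.2)^(1/7) = (1.815367)^(1/7) = 1.088917
Growth rate = 1.088917 − 1 = 0.088917 = 8.8917%

8.89%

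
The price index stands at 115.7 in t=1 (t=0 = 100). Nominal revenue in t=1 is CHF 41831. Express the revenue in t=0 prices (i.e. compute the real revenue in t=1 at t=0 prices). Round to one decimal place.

36154.7

Real = Nominal ÷ (Index/100) = 41831 ÷ (115.7/100)
     = 41831 ÷ 1.157 = 36154.7105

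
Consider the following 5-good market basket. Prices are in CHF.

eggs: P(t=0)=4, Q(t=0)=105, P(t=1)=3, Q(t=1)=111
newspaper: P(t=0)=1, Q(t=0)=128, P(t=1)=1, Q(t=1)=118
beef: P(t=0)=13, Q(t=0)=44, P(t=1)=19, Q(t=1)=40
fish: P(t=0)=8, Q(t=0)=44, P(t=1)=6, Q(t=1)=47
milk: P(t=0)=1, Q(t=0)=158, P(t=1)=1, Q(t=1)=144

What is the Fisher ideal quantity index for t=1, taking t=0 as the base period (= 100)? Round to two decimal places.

97.25

Laspeyres component (base-period weights):
ΣP(t=0)Q(t=1) = 4×111 + 1×118 + 13×40 + 8×47 + 1×144 = 444 + 118 + 520 + 376 + 144 = 1602
ΣP(t=0)Q(t=0) = 4×105 + 1×128 + 13×44 + 8×44 + 1×158 = 420 + 128 + 572 + 352 + 158 = 1630
L = 1602 / 1630 × 100 = 98.2822
Paasche component (current-period weights):
ΣP(t=1)Q(t=1) = 3×111 + 1×118 + 19×40 + 6×47 + 1×144 = 333 + 118 + 760 + 282 + 144 = 1637
ΣP(t=1)Q(t=0) = 3×105 + 1×128 + 19×44 + 6×44 + 1×158 = 315 + 128 + 836 + 264 + 158 = 1701
P = 1637 / 1701 × 100 = 96.2375
Fisher = √(L × P) = √(98.2822 × 96.2375) = 97.2545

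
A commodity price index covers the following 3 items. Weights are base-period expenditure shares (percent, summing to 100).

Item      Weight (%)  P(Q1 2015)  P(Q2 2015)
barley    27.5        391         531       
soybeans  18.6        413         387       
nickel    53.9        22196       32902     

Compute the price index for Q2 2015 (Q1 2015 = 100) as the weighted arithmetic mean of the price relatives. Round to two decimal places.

barley: 27.5 × (531/391) = 27.5 × 1.358056 = 37.3465
soybeans: 18.6 × (387/413) = 18.6 × 0.937046 = 17.4291
nickel: 53.9 × (32902/22196) = 53.9 × 1.482339 = 79.8981
Index = Σ wᵢ·(p₁ᵢ/p₀ᵢ) = 37.3465 + 17.4291 + 79.8981 = 134.6737

134.67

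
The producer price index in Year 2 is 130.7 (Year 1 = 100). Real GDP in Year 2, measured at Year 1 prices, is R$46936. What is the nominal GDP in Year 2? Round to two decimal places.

Nominal = Real × (Index/100) = 46936 × (130.7/100)
        = 46936 × 1.307 = 61345.3520

61345.35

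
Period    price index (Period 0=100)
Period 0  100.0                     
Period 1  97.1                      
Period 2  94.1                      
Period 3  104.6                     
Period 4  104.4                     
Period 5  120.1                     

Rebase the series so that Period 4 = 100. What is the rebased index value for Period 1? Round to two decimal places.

93.01

Rebased(Period 1) = 97.1 / 104.4 × 100 = 93.0077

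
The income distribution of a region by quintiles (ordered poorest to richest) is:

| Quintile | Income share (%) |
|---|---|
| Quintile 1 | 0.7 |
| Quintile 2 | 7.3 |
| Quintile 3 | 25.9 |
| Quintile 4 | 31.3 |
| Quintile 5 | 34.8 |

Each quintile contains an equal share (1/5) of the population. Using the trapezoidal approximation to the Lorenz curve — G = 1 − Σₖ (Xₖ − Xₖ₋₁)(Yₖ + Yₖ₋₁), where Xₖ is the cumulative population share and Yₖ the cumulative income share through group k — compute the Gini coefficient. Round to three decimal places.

0.369

Cumulative income shares Yₖ: 0.0070, 0.0800, 0.3390, 0.6520, 1.0000
Σ (Xₖ−Xₖ₋₁)(Yₖ+Yₖ₋₁) = (1/5)(0.0070+0.0000) + (1/5)(0.0800+0.0070) + (1/5)(0.3390+0.0800) + (1/5)(0.6520+0.3390) + (1/5)(1.0000+0.6520)
  = 0.0014 + 0.0174 + 0.0838 + 0.1982 + 0.3304 = 0.6312
G = 1 − 0.6312 = 0.3688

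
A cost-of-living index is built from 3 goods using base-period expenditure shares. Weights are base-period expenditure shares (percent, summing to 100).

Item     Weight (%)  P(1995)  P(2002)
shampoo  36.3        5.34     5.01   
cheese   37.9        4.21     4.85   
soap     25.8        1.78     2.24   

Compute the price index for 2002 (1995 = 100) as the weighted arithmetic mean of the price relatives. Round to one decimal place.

110.2

shampoo: 36.3 × (5.01/5.34) = 36.3 × 0.938202 = 34.0567
cheese: 37.9 × (4.85/4.21) = 37.9 × 1.152019 = 43.6615
soap: 25.8 × (2.24/1.78) = 25.8 × 1.258427 = 32.4674
Index = Σ wᵢ·(p₁ᵢ/p₀ᵢ) = 34.0567 + 43.6615 + 32.4674 = 110.1857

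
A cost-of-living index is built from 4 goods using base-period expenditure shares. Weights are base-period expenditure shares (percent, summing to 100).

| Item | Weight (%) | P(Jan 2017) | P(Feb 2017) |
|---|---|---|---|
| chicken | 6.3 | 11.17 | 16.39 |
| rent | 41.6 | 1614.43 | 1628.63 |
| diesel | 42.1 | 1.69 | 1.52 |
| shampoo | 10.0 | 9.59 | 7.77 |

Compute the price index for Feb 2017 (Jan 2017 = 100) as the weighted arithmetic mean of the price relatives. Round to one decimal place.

chicken: 6.3 × (16.39/11.17) = 6.3 × 1.467323 = 9.2441
rent: 41.6 × (1628.63/1614.43) = 41.6 × 1.008796 = 41.9659
diesel: 42.1 × (1.52/1.69) = 42.1 × 0.899408 = 37.8651
shampoo: 10.0 × (7.77/9.59) = 10.0 × 0.810219 = 8.1022
Index = Σ wᵢ·(p₁ᵢ/p₀ᵢ) = 9.2441 + 41.9659 + 37.8651 + 8.1022 = 97.1773

97.2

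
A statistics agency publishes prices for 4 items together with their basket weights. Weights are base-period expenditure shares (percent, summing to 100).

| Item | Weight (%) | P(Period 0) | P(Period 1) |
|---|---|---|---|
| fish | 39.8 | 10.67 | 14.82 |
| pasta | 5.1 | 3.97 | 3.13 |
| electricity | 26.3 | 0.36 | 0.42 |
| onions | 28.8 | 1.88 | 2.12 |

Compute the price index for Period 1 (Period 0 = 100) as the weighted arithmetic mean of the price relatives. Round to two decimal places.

fish: 39.8 × (14.82/10.67) = 39.8 × 1.388941 = 55.2799
pasta: 5.1 × (3.13/3.97) = 5.1 × 0.788413 = 4.0209
electricity: 26.3 × (0.42/0.36) = 26.3 × 1.166667 = 30.6833
onions: 28.8 × (2.12/1.88) = 28.8 × 1.127660 = 32.4766
Index = Σ wᵢ·(p₁ᵢ/p₀ᵢ) = 55.2799 + 4.0209 + 30.6833 + 32.4766 = 122.4607

122.46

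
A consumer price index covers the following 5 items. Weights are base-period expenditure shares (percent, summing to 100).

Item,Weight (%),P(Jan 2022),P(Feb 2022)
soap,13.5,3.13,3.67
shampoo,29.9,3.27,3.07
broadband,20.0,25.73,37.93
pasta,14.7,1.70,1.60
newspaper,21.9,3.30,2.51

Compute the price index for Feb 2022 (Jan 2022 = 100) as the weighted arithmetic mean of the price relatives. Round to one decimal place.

103.9

soap: 13.5 × (3.67/3.13) = 13.5 × 1.172524 = 15.8291
shampoo: 29.9 × (3.07/3.27) = 29.9 × 0.938838 = 28.0713
broadband: 20.0 × (37.93/25.73) = 20.0 × 1.474155 = 29.4831
pasta: 14.7 × (1.60/1.70) = 14.7 × 0.941176 = 13.8353
newspaper: 21.9 × (2.51/3.30) = 21.9 × 0.760606 = 16.6573
Index = Σ wᵢ·(p₁ᵢ/p₀ᵢ) = 15.8291 + 28.0713 + 29.4831 + 13.8353 + 16.6573 = 103.8760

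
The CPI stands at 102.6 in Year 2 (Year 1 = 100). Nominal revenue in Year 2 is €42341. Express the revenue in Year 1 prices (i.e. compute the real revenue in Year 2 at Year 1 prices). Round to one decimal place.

41268.0

Real = Nominal ÷ (Index/100) = 42341 ÷ (102.6/100)
     = 42341 ÷ 1.026 = 41268.0312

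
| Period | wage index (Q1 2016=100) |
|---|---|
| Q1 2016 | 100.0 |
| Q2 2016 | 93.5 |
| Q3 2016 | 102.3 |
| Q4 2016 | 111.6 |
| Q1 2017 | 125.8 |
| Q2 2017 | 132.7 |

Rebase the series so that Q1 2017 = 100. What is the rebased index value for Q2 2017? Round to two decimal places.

105.48

Rebased(Q2 2017) = 132.7 / 125.8 × 100 = 105.4849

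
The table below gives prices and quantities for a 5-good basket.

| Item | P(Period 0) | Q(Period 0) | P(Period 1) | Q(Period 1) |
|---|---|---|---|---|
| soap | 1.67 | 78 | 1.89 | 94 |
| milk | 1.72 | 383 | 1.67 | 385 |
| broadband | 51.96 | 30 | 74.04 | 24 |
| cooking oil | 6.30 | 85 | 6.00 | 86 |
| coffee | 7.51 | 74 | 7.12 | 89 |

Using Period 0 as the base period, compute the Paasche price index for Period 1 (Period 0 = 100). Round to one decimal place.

114.4

Paasche price index uses current-period quantities as weights.
ΣP(Period 1)·Q(Period 1) = 1.89×94 + 1.67×385 + 74.04×24 + 6.00×86 + 7.12×89 = 177.66 + 642.95 + 1776.96 + 516 + 633.68 = 3747.25
ΣP(Period 0)·Q(Period 1) = 1.67×94 + 1.72×385 + 51.96×24 + 6.30×86 + 7.51×89 = 156.98 + 662.2 + 1247.04 + 541.8 + 668.39 = 3276.41
Index = 3747.25 / 3276.41 × 100 = 114.3706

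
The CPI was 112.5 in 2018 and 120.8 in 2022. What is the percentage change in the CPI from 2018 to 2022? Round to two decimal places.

7.38%

Change = (120.8 − 112.5) / 112.5 × 100
       = 8.3 / 112.5 × 100 = 7.3778%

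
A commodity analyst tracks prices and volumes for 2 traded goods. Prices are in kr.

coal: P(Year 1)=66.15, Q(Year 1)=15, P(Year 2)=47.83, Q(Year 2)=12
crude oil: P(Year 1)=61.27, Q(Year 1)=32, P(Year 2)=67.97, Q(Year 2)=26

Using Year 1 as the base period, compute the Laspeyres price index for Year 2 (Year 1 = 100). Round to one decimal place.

98.0

Laspeyres price index uses base-period quantities as weights.
ΣP(Year 2)·Q(Year 1) = 47.83×15 + 67.97×32 = 717.45 + 2175.04 = 2892.49
ΣP(Year 1)·Q(Year 1) = 66.15×15 + 61.27×32 = 992.25 + 1960.64 = 2952.89
Index = 2892.49 / 2952.89 × 100 = 97.9545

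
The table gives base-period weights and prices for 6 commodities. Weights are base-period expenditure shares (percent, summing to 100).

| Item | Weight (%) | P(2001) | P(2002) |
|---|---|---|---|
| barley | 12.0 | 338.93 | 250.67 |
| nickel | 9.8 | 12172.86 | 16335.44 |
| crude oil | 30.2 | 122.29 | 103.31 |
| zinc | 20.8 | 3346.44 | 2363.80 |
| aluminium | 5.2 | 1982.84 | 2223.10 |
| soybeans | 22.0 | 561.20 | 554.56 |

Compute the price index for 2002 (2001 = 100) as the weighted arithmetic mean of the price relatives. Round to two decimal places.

barley: 12.0 × (250.67/338.93) = 12.0 × 0.739592 = 8.8751
nickel: 9.8 × (16335.44/12172.86) = 9.8 × 1.341956 = 13.1512
crude oil: 30.2 × (103.31/122.29) = 30.2 × 0.844795 = 25.5128
zinc: 20.8 × (2363.80/3346.44) = 20.8 × 0.706363 = 14.6923
aluminium: 5.2 × (2223.10/1982.84) = 5.2 × 1.121170 = 5.8301
soybeans: 22.0 × (554.56/561.20) = 22.0 × 0.988168 = 21.7397
Index = Σ wᵢ·(p₁ᵢ/p₀ᵢ) = 8.8751 + 13.1512 + 25.5128 + 14.6923 + 5.8301 + 21.7397 = 89.8012

89.80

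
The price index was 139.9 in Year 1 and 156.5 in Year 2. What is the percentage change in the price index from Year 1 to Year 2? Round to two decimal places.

Change = (156.5 − 139.9) / 139.9 × 100
       = 16.6 / 139.9 × 100 = 11.8656%

11.87%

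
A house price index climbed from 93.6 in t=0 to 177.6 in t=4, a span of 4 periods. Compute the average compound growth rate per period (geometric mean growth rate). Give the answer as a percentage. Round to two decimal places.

17.37%

Growth factor = (177.6/93.6)^(1/4) = (1.897436)^(1/4) = 1.173659
Growth rate = 1.173659 − 1 = 0.173659 = 17.3659%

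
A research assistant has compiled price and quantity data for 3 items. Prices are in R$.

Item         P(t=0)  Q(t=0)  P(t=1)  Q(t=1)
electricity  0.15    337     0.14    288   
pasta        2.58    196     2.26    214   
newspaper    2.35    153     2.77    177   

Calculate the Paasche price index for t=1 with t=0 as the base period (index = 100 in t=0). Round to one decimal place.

Paasche price index uses current-period quantities as weights.
ΣP(t=1)·Q(t=1) = 0.14×288 + 2.26×214 + 2.77×177 = 40.32 + 483.64 + 490.29 = 1014.25
ΣP(t=0)·Q(t=1) = 0.15×288 + 2.58×214 + 2.35×177 = 43.2 + 552.12 + 415.95 = 1011.27
Index = 1014.25 / 1011.27 × 100 = 100.2947

100.3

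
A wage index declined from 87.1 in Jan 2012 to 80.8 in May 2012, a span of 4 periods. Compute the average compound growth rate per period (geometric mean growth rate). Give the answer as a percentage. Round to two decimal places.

Growth factor = (80.8/87.1)^(1/4) = (0.927669)^(1/4) = 0.981405
Growth rate = 0.981405 − 1 = -0.018595 = -1.8595%

-1.86%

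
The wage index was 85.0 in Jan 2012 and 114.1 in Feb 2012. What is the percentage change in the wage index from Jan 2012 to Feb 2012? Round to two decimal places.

34.24%

Change = (114.1 − 85.0) / 85.0 × 100
       = 29.1 / 85.0 × 100 = 34.2353%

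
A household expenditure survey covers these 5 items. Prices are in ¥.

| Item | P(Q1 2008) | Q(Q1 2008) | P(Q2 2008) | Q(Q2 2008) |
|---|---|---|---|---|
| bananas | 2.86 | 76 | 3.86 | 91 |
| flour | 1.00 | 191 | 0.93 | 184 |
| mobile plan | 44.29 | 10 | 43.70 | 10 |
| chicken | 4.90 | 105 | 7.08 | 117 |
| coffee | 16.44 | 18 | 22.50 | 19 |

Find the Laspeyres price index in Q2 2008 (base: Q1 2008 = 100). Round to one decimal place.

123.8

Laspeyres price index uses base-period quantities as weights.
ΣP(Q2 2008)·Q(Q1 2008) = 3.86×76 + 0.93×191 + 43.70×10 + 7.08×105 + 22.50×18 = 293.36 + 177.63 + 437 + 743.4 + 405 = 2056.39
ΣP(Q1 2008)·Q(Q1 2008) = 2.86×76 + 1.00×191 + 44.29×10 + 4.90×105 + 16.44×18 = 217.36 + 191 + 442.9 + 514.5 + 295.92 = 1661.68
Index = 2056.39 / 1661.68 × 100 = 123.7537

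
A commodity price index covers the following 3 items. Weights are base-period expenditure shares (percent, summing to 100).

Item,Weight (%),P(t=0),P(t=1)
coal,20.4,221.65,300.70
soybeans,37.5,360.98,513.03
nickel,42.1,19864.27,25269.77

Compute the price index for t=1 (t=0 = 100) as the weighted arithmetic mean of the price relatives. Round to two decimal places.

134.53

coal: 20.4 × (300.70/221.65) = 20.4 × 1.356643 = 27.6755
soybeans: 37.5 × (513.03/360.98) = 37.5 × 1.421214 = 53.2955
nickel: 42.1 × (25269.77/19864.27) = 42.1 × 1.272122 = 53.5563
Index = Σ wᵢ·(p₁ᵢ/p₀ᵢ) = 27.6755 + 53.2955 + 53.5563 = 134.5274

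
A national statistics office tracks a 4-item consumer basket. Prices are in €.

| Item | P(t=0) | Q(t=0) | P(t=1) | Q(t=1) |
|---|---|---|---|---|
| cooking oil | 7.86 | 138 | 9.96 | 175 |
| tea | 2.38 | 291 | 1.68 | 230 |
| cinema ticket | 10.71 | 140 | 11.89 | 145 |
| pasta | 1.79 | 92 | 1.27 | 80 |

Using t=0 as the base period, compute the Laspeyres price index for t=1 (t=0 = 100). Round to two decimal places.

Laspeyres price index uses base-period quantities as weights.
ΣP(t=1)·Q(t=0) = 9.96×138 + 1.68×291 + 11.89×140 + 1.27×92 = 1374.48 + 488.88 + 1664.6 + 116.84 = 3644.8
ΣP(t=0)·Q(t=0) = 7.86×138 + 2.38×291 + 10.71×140 + 1.79×92 = 1084.68 + 692.58 + 1499.4 + 164.68 = 3441.34
Index = 3644.8 / 3441.34 × 100 = 105.9122

105.91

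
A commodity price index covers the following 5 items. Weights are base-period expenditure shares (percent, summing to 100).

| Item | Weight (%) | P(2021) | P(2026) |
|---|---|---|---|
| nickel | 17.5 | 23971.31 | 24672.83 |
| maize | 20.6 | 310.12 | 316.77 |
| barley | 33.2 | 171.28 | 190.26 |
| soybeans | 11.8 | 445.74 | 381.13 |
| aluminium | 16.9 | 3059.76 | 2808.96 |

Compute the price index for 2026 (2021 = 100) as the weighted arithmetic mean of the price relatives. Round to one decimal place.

nickel: 17.5 × (24672.83/23971.31) = 17.5 × 1.029265 = 18.0121
maize: 20.6 × (316.77/310.12) = 20.6 × 1.021443 = 21.0417
barley: 33.2 × (190.26/171.28) = 33.2 × 1.110813 = 36.8790
soybeans: 11.8 × (381.13/445.74) = 11.8 × 0.855050 = 10.0896
aluminium: 16.9 × (2808.96/3059.76) = 16.9 × 0.918033 = 15.5148
Index = Σ wᵢ·(p₁ᵢ/p₀ᵢ) = 18.0121 + 21.0417 + 36.8790 + 10.0896 + 15.5148 = 101.5372

101.5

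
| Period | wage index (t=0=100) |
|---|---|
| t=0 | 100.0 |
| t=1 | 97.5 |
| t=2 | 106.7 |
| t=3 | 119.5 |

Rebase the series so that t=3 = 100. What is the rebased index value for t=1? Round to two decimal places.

Rebased(t=1) = 97.5 / 119.5 × 100 = 81.5900

81.59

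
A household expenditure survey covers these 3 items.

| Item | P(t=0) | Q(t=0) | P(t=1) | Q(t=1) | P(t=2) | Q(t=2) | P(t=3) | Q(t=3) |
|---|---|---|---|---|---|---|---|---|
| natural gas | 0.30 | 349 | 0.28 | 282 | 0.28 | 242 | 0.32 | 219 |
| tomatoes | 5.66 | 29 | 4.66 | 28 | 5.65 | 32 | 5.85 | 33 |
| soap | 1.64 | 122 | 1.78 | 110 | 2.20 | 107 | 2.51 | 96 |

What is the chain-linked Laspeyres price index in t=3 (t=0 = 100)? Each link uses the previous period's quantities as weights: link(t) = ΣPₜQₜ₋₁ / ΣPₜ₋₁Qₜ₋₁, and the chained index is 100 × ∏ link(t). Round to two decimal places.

125.02

Link t=0→t=1:
ΣP(t=1)Q(t=0) = 0.28×349 + 4.66×29 + 1.78×122 = 97.72 + 135.14 + 217.16 = 450.02
ΣP(t=0)Q(t=0) = 0.30×349 + 5.66×29 + 1.64×122 = 104.7 + 164.14 + 200.08 = 468.92
link = 450.02/468.92 = 0.959695
Link t=1→t=2:
ΣP(t=2)Q(t=1) = 0.28×282 + 5.65×28 + 2.20×110 = 78.96 + 158.2 + 242 = 479.16
ΣP(t=1)Q(t=1) = 0.28×282 + 4.66×28 + 1.78×110 = 78.96 + 130.48 + 195.8 = 405.24
link = 479.16/405.24 = 1.182410
Link t=2→t=3:
ΣP(t=3)Q(t=2) = 0.32×242 + 5.85×32 + 2.51×107 = 77.44 + 187.2 + 268.57 = 533.21
ΣP(t=2)Q(t=2) = 0.28×242 + 5.65×32 + 2.20×107 = 67.76 + 180.8 + 235.4 = 483.96
link = 533.21/483.96 = 1.101765
Chained index = 100 × 0.959695 × 1.182410 × 1.101765 = 125.0231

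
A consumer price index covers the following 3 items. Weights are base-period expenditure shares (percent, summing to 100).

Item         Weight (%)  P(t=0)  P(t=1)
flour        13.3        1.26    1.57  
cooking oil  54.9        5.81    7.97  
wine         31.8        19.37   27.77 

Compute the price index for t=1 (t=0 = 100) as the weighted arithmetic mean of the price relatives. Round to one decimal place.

flour: 13.3 × (1.57/1.26) = 13.3 × 1.246032 = 16.5722
cooking oil: 54.9 × (7.97/5.81) = 54.9 × 1.371773 = 75.3103
wine: 31.8 × (27.77/19.37) = 31.8 × 1.433660 = 45.5904
Index = Σ wᵢ·(p₁ᵢ/p₀ᵢ) = 16.5722 + 75.3103 + 45.5904 = 137.4729

137.5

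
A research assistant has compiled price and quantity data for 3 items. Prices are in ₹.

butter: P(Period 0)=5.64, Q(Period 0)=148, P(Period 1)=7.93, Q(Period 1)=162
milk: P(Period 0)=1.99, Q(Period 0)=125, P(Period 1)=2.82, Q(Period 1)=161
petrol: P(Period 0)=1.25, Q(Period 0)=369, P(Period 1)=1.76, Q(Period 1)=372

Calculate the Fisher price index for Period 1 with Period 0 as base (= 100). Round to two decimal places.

Laspeyres component (base-period weights):
ΣP(Period 1)Q(Period 0) = 7.93×148 + 2.82×125 + 1.76×369 = 1173.64 + 352.5 + 649.44 = 2175.58
ΣP(Period 0)Q(Period 0) = 5.64×148 + 1.99×125 + 1.25×369 = 834.72 + 248.75 + 461.25 = 1544.72
L = 2175.58 / 1544.72 × 100 = 140.8398
Paasche component (current-period weights):
ΣP(Period 1)Q(Period 1) = 7.93×162 + 2.82×161 + 1.76×372 = 1284.66 + 454.02 + 654.72 = 2393.4
ΣP(Period 0)Q(Period 1) = 5.64×162 + 1.99×161 + 1.25×372 = 913.68 + 320.39 + 465 = 1699.07
P = 2393.4 / 1699.07 × 100 = 140.8653
Fisher = √(L × P) = √(140.8398 × 140.8653) = 140.8525

140.85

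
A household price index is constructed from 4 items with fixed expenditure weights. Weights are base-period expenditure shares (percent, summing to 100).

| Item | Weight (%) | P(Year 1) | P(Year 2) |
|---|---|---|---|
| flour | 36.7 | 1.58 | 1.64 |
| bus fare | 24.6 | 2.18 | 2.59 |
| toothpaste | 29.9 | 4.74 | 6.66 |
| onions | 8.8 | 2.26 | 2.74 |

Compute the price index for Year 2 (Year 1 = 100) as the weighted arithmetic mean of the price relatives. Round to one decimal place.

flour: 36.7 × (1.64/1.58) = 36.7 × 1.037975 = 38.0937
bus fare: 24.6 × (2.59/2.18) = 24.6 × 1.188073 = 29.2266
toothpaste: 29.9 × (6.66/4.74) = 29.9 × 1.405063 = 42.0114
onions: 8.8 × (2.74/2.26) = 8.8 × 1.212389 = 10.6690
Index = Σ wᵢ·(p₁ᵢ/p₀ᵢ) = 38.0937 + 29.2266 + 42.0114 + 10.6690 = 120.0007

120.0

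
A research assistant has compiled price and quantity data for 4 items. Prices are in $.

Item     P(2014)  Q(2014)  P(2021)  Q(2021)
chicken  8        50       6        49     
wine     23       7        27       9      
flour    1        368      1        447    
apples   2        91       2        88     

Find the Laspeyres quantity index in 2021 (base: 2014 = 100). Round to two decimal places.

109.99

Laspeyres quantity index uses base-period prices as weights.
ΣP(2014)·Q(2021) = 8×49 + 23×9 + 1×447 + 2×88 = 392 + 207 + 447 + 176 = 1222
ΣP(2014)·Q(2014) = 8×50 + 23×7 + 1×368 + 2×91 = 400 + 161 + 368 + 182 = 1111
Index = 1222 / 1111 × 100 = 109.9910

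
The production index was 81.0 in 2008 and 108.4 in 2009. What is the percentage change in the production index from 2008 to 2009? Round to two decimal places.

Change = (108.4 − 81.0) / 81.0 × 100
       = 27.4 / 81.0 × 100 = 33.8272%

33.83%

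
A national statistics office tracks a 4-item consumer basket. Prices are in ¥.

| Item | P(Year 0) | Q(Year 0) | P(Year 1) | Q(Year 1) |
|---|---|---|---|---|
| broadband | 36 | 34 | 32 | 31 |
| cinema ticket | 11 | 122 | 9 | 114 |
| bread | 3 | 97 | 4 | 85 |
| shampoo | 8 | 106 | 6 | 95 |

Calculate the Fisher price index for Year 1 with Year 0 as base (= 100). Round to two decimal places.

Laspeyres component (base-period weights):
ΣP(Year 1)Q(Year 0) = 32×34 + 9×122 + 4×97 + 6×106 = 1088 + 1098 + 388 + 636 = 3210
ΣP(Year 0)Q(Year 0) = 36×34 + 11×122 + 3×97 + 8×106 = 1224 + 1342 + 291 + 848 = 3705
L = 3210 / 3705 × 100 = 86.6397
Paasche component (current-period weights):
ΣP(Year 1)Q(Year 1) = 32×31 + 9×114 + 4×85 + 6×95 = 992 + 1026 + 340 + 570 = 2928
ΣP(Year 0)Q(Year 1) = 36×31 + 11×114 + 3×85 + 8×95 = 1116 + 1254 + 255 + 760 = 3385
P = 2928 / 3385 × 100 = 86.4993
Fisher = √(L × P) = √(86.6397 × 86.4993) = 86.5694

86.57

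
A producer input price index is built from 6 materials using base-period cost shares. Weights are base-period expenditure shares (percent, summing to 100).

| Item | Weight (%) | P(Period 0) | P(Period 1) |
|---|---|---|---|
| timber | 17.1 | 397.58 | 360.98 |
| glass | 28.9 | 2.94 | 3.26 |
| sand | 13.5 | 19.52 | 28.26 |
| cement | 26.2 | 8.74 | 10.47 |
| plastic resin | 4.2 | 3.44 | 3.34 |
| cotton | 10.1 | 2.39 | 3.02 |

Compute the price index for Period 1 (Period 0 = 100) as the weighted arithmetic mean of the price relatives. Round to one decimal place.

115.3

timber: 17.1 × (360.98/397.58) = 17.1 × 0.907943 = 15.5258
glass: 28.9 × (3.26/2.94) = 28.9 × 1.108844 = 32.0456
sand: 13.5 × (28.26/19.52) = 13.5 × 1.447746 = 19.5446
cement: 26.2 × (10.47/8.74) = 26.2 × 1.197941 = 31.3860
plastic resin: 4.2 × (3.34/3.44) = 4.2 × 0.970930 = 4.0779
cotton: 10.1 × (3.02/2.39) = 10.1 × 1.263598 = 12.7623
Index = Σ wᵢ·(p₁ᵢ/p₀ᵢ) = 15.5258 + 32.0456 + 19.5446 + 31.3860 + 4.0779 + 12.7623 = 115.3423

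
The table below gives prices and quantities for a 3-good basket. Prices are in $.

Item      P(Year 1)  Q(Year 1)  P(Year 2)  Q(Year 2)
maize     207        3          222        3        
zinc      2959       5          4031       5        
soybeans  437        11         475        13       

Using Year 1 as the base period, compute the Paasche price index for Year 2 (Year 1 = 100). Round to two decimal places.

Paasche price index uses current-period quantities as weights.
ΣP(Year 2)·Q(Year 2) = 222×3 + 4031×5 + 475×13 = 666 + 20155 + 6175 = 26996
ΣP(Year 1)·Q(Year 2) = 207×3 + 2959×5 + 437×13 = 621 + 14795 + 5681 = 21097
Index = 26996 / 21097 × 100 = 127.9613

127.96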